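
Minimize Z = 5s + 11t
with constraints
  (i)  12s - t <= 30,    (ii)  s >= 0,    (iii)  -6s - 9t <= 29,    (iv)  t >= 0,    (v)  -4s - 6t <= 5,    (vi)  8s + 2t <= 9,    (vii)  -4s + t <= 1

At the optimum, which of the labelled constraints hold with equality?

Corner points and Z = 5s + 11t:
  (0, 0) → Z = 0
  (0, 1) → Z = 11
  (9/8, 0) → Z = 45/8
  (7/16, 11/4) → Z = 519/16

The minimum is at (0, 0). Substituting into each constraint, equality holds for (ii) and (iv); the remaining constraints have slack.

(ii) and (iv)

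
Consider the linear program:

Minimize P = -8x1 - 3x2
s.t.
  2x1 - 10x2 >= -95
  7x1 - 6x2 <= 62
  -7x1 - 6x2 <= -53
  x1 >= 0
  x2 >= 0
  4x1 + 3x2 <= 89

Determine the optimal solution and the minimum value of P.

Feasible corners and P = -8x1 - 3x2:
  (0, 19/2) → P = -57/2
  (605/46, 279/23) → P = -3257/23
  (62/7, 0) → P = -496/7
  (16, 25/3) → P = -153
  (0, 53/6) → P = -53/2
  (53/7, 0) → P = -424/7

The binding constraints are 7x1 - 6x2 = 62 and 4x1 + 3x2 = 89.
Solving simultaneously gives x1 = 16, x2 = 25/3.

x1 = 16, x2 = 25/3, minimum P = -153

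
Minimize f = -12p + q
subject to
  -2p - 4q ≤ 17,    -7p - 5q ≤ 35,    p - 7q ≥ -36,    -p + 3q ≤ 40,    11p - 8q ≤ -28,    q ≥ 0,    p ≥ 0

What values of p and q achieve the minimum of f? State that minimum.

p = 4/3, q = 16/3, minimum f = -32/3

Vertices and f = -12p + q:
  (4/3, 16/3) → f = -32/3
  (0, 36/7) → f = 36/7
  (0, 7/2) → f = 7/2

The optimum lies where p - 7q = -36 and 11p - 8q = -28.
Solving simultaneously gives p = 4/3, q = 16/3.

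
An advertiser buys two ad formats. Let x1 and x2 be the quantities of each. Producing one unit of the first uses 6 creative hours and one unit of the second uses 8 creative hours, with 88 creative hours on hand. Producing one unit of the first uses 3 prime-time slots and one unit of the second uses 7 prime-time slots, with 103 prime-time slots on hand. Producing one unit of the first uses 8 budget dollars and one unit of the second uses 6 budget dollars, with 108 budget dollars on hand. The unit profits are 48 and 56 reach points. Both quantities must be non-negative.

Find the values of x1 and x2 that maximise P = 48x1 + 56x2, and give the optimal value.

x1 = 12, x2 = 2, maximum P = 688

Extreme points and P = 48x1 + 56x2:
  (0, 0) → P = 0
  (0, 11) → P = 616
  (27/2, 0) → P = 648
  (12, 2) → P = 688

The optimum lies where 6x1 + 8x2 = 88 and 8x1 + 6x2 = 108.
Solving simultaneously gives x1 = 12, x2 = 2.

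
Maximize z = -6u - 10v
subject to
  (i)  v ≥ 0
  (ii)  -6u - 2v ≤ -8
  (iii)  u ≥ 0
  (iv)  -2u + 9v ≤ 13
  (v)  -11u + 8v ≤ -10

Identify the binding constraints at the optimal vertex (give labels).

(i) and (ii)

Extreme points and z = -6u - 10v:
  (4/3, 0) → z = -8
  (6/5, 2/5) → z = -56/5
  (194/83, 163/83) → z = -2794/83
The feasible region is unbounded (it extends along (9, 2), (1, 0)), but z strictly decreases along every unbounded feasible direction, so there is no improving ray and the maximum is attained at a vertex.

The maximum is at (4/3, 0). Substituting into each constraint, equality holds for (i) and (ii); the remaining constraints have slack.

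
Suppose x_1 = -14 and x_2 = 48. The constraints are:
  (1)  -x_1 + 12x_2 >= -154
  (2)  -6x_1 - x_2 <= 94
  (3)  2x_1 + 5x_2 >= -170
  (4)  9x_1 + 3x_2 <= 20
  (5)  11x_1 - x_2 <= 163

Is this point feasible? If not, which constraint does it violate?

(1): 590 ≥ -154 ✓
(2): 36 ≤ 94 ✓
(3): 212 ≥ -170 ✓
(4): 18 ≤ 20 ✓
(5): -202 ≤ 163 ✓

feasible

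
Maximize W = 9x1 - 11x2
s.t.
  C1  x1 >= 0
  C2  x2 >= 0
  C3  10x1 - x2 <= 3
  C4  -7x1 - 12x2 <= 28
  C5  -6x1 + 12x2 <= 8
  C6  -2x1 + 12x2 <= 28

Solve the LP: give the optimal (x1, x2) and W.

Extreme points and W = 9x1 - 11x2:
  (0, 0) → W = 0
  (0, 2/3) → W = -22/3
  (3/10, 0) → W = 27/10
  (22/57, 49/57) → W = -341/57

The optimum lies where x2 = 0 and 10x1 - x2 = 3.
Solving simultaneously gives x1 = 3/10, x2 = 0.

x1 = 3/10, x2 = 0, maximum W = 27/10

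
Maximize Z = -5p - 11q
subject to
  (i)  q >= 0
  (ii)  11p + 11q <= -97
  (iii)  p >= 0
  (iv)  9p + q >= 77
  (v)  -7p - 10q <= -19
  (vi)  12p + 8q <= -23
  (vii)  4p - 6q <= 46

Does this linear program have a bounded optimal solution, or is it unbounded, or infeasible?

The boundaries 12p + 8q = -23 and 4p - 6q = 46 meet at (115/52, -161/26), but that point violates q ≥ 0. Every candidate vertex is excluded by some other constraint, so the feasible region is empty.

infeasible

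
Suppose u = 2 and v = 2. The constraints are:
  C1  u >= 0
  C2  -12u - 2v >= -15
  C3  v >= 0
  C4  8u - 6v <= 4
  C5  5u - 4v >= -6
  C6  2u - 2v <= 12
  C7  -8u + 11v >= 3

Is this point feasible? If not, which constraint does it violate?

Constraint C2: -12u - 2v = -28, which is not ≥ -15. All other constraints are satisfied.

not feasible — violates C2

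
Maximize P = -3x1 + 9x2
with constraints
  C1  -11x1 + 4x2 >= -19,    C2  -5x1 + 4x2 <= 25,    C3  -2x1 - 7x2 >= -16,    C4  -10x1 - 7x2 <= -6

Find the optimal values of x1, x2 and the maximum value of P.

x1 = -5/4, x2 = 37/14, maximum P = 771/28

Corner points and P = -3x1 + 9x2:
  (197/85, 138/85) → P = 651/85
  (157/117, -124/117) → P = -529/39
  (-5/4, 37/14) → P = 771/28

The binding constraints are -2x1 - 7x2 = -16 and -10x1 - 7x2 = -6.
Solving simultaneously gives x1 = -5/4, x2 = 37/14.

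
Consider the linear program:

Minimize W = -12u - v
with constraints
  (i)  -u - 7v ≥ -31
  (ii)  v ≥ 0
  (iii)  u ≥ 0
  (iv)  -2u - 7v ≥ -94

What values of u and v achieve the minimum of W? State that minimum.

Extreme points and W = -12u - v:
  (31, 0) → W = -372
  (0, 31/7) → W = -31/7
  (0, 0) → W = 0

At the optimal vertex, -u - 7v = -31 and v = 0.
Solving simultaneously gives u = 31, v = 0.

u = 31, v = 0, minimum W = -372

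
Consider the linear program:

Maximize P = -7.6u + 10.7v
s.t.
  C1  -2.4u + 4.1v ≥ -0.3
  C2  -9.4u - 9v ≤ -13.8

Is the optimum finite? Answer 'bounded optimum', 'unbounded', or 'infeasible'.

unbounded

From the feasible point (2964/3007, 1515/3007), moving in the direction (-9, 9.4) keeps every constraint satisfied while P increases without bound.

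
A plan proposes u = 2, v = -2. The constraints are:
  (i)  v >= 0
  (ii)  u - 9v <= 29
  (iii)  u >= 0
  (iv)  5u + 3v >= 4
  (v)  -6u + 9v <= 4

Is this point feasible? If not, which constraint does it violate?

not feasible — violates (i)

Constraint (i): v = -2, which is not ≥ 0. All other constraints are satisfied.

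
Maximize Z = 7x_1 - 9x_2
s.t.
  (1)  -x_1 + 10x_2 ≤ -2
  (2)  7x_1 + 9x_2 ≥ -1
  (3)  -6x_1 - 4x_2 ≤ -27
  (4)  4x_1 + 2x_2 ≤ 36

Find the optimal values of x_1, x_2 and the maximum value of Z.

x_1 = 163/11, x_2 = -128/11, maximum Z = 2293/11

Extreme points and Z = 7x_1 - 9x_2:
  (139/32, 15/64) → Z = 1811/64
  (26/3, 2/3) → Z = 164/3
  (19/2, -15/2) → Z = 134
  (163/11, -128/11) → Z = 2293/11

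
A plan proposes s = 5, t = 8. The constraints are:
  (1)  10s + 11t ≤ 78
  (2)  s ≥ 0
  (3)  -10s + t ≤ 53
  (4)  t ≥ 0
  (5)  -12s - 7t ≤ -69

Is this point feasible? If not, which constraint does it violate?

not feasible — violates (1)

Constraint (1): 10s + 11t = 138, which is not ≤ 78. All other constraints are satisfied.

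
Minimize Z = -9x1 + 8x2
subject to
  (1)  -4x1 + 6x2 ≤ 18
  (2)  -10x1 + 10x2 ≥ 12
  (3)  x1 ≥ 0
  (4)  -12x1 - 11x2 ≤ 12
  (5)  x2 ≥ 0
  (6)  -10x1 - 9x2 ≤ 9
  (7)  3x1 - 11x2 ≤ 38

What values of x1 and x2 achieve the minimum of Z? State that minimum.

Extreme points and Z = -9x1 + 8x2:
  (27/5, 33/5) → Z = 21/5
  (0, 3) → Z = 24
  (0, 6/5) → Z = 48/5

The binding constraints are -4x1 + 6x2 = 18 and -10x1 + 10x2 = 12.
Solving simultaneously gives x1 = 27/5, x2 = 33/5.

x1 = 27/5, x2 = 33/5, minimum Z = 21/5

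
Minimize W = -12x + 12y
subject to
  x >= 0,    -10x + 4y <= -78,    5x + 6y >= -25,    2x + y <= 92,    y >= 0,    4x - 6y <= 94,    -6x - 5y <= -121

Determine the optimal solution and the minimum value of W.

x = 323/8, y = 45/4, minimum W = -699/2

The optimum lies where 2x + y = 92 and 4x - 6y = 94.
Solving simultaneously gives x = 323/8, y = 45/4.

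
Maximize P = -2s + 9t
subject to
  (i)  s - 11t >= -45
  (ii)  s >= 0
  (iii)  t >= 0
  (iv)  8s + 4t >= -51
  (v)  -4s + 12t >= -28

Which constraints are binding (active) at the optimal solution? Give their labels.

(i) and (ii)

Vertices and P = -2s + 9t:
  (0, 45/11) → P = 405/11
  (53/2, 13/2) → P = 11/2
  (0, 0) → P = 0
  (7, 0) → P = -14

The maximum is at (0, 45/11). Substituting into each constraint, equality holds for (i) and (ii); the remaining constraints have slack.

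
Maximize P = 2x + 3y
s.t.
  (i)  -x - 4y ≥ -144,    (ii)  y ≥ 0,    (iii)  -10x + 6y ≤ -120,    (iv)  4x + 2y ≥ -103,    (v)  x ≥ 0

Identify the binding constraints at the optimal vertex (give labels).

Corner points and P = 2x + 3y:
  (144, 0) → P = 288
  (672/23, 660/23) → P = 3324/23
  (12, 0) → P = 24

The maximum is at (144, 0). Substituting into each constraint, equality holds for (i) and (ii); the remaining constraints have slack.

(i) and (ii)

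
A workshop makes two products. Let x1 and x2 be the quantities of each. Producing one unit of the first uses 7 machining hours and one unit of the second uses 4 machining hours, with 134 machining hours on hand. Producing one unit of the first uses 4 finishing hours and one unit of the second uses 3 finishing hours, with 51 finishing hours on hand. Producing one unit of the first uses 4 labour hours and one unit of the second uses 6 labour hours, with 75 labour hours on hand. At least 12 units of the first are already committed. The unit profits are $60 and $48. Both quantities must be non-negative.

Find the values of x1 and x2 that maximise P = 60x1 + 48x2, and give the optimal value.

x1 = 12, x2 = 1, maximum P = 768

Feasible corners and P = 60x1 + 48x2:
  (51/4, 0) → P = 765
  (12, 0) → P = 720
  (12, 1) → P = 768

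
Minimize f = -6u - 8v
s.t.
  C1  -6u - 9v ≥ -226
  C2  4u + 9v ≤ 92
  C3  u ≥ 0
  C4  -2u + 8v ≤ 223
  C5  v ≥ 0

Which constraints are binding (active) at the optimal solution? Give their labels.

C2 and C5

Feasible corners and f = -6u - 8v:
  (0, 92/9) → f = -736/9
  (23, 0) → f = -138
  (0, 0) → f = 0

The minimum is at (23, 0). Substituting into each constraint, equality holds for C2 and C5; the remaining constraints have slack.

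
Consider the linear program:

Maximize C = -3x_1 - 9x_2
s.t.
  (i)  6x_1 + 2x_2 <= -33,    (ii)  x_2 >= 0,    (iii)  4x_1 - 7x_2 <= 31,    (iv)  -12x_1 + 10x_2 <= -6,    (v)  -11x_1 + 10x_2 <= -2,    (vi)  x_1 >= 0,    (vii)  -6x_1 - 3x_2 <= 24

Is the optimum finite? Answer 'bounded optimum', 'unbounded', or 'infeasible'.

infeasible

The boundaries x_2 = 0 and 4x_1 - 7x_2 = 31 meet at (31/4, 0), but that point violates 6x_1 + 2x_2 ≤ -33. Every candidate vertex is excluded by some other constraint, so the feasible region is empty.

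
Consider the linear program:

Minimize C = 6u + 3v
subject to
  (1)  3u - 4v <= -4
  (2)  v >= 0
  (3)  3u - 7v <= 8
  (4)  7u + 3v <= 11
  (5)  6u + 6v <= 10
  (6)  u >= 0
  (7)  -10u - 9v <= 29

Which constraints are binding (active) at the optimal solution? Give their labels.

(1) and (6)

Feasible corners and C = 6u + 3v:
  (8/21, 9/7) → C = 43/7
  (0, 1) → C = 3
  (0, 5/3) → C = 5

The minimum is at (0, 1). Substituting into each constraint, equality holds for (1) and (6); the remaining constraints have slack.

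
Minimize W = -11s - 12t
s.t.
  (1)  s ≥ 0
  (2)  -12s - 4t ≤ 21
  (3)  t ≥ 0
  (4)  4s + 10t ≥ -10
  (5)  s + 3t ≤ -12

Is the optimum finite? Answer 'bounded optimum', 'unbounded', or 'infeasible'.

The boundaries s = 0 and t = 0 meet at (0, 0), but that point violates s + 3t ≤ -12. Every candidate vertex is excluded by some other constraint, so the feasible region is empty.

infeasible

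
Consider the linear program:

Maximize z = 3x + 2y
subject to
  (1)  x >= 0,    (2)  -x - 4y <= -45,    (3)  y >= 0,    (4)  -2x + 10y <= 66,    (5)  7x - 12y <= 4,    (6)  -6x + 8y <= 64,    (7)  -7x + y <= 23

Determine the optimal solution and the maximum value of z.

x = 416/23, y = 235/23, maximum z = 1718/23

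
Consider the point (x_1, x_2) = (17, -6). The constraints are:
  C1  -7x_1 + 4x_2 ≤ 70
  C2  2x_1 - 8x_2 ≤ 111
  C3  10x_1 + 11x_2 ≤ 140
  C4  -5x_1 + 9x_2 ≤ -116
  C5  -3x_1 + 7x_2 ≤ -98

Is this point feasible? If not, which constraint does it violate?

Constraint C5: -3x_1 + 7x_2 = -93, which is not ≤ -98. All other constraints are satisfied.

not feasible — violates C5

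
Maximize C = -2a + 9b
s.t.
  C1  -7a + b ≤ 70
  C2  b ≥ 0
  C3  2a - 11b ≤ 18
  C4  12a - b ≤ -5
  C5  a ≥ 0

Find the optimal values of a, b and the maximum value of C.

a = 13, b = 161, maximum C = 1423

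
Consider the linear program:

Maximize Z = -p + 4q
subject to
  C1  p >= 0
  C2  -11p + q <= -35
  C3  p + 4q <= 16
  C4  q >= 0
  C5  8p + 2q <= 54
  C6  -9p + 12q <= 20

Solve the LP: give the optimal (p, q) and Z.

Feasible corners and Z = -p + 4q:
  (52/15, 47/15) → Z = 136/15
  (35/11, 0) → Z = -35/11
  (92/15, 37/15) → Z = 56/15
  (27/4, 0) → Z = -27/4

The optimum lies where -11p + q = -35 and p + 4q = 16.
Solving simultaneously gives p = 52/15, q = 47/15.

p = 52/15, q = 47/15, maximum Z = 136/15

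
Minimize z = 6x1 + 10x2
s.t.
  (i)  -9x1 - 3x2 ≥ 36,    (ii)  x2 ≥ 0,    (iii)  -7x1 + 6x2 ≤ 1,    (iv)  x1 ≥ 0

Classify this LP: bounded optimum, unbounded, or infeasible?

The boundaries -9x1 - 3x2 = 36 and x1 = 0 meet at (0, -12), but that point violates x2 ≥ 0. Every candidate vertex is excluded by some other constraint, so the feasible region is empty.

infeasible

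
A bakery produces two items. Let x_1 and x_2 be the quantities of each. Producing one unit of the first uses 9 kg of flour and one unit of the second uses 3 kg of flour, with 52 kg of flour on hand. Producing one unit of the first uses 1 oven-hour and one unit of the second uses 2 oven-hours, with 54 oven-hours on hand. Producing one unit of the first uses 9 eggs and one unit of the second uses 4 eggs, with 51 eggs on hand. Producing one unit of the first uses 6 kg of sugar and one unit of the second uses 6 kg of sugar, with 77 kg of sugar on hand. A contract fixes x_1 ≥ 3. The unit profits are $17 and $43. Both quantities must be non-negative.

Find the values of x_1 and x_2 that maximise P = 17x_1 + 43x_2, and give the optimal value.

x_1 = 3, x_2 = 6, maximum P = 309

Vertices and P = 17x_1 + 43x_2:
  (17/3, 0) → P = 289/3
  (3, 0) → P = 51
  (3, 6) → P = 309

The optimum lies where 9x_1 + 4x_2 = 51 and x_1 = 3.
Solving simultaneously gives x_1 = 3, x_2 = 6.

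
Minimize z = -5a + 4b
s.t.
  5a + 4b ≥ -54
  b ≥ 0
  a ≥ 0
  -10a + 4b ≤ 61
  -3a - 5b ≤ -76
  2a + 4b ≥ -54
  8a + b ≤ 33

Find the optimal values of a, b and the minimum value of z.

Vertices and z = -5a + 4b:
  (0, 61/4) → z = 61
  (0, 76/5) → z = 304/5
  (71/42, 409/21) → z = 2917/42
  (89/37, 509/37) → z = 43

The binding constraints are -3a - 5b = -76 and 8a + b = 33.
Solving simultaneously gives a = 89/37, b = 509/37.

a = 89/37, b = 509/37, minimum z = 43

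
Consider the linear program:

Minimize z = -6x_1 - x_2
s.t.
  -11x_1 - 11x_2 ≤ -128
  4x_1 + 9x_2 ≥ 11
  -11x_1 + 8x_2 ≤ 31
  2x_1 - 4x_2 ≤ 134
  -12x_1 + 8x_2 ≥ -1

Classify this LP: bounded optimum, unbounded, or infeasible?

Corner points and z = -6x_1 - x_2:
  (683/209, 159/19) → z = -5847/209
  (207/44, 305/44) → z = -1547/44
  (32, 383/8) → z = -1919/8
The feasible region has finitely many vertices and no improving ray; the minimum is -1919/8 at (32, 383/8).

bounded optimum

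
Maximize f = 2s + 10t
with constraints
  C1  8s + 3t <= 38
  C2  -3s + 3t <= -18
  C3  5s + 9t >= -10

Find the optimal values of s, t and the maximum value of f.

s = 56/11, t = -10/11, maximum f = 12/11

Vertices and f = 2s + 10t:
  (56/11, -10/11) → f = 12/11
  (124/19, -90/19) → f = -652/19
  (22/7, -20/7) → f = -156/7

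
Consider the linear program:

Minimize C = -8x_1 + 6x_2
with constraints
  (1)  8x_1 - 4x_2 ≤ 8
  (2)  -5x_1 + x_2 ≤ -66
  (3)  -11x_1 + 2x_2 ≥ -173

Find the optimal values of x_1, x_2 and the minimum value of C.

x_1 = 64/3, x_2 = 122/3, minimum C = 220/3

Vertices and C = -8x_1 + 6x_2:
  (64/3, 122/3) → C = 220/3
  (169/7, 324/7) → C = 592/7
  (41, 139) → C = 506

The binding constraints are 8x_1 - 4x_2 = 8 and -5x_1 + x_2 = -66.
Solving simultaneously gives x_1 = 64/3, x_2 = 122/3.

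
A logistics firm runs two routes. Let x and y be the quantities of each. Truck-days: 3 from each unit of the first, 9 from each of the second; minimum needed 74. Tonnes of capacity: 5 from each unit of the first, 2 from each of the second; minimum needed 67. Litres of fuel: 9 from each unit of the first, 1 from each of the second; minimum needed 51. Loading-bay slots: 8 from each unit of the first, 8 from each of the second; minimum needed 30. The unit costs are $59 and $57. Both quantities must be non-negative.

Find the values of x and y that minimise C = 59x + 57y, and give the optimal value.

x = 35/3, y = 13/3, minimum C = 2806/3

Extreme points and C = 59x + 57y:
  (0, 51) → C = 2907
  (74/3, 0) → C = 4366/3
  (35/3, 13/3) → C = 2806/3
  (35/13, 348/13) → C = 21901/13
The feasible region is unbounded (it extends along (0, 1), (1, 0)), but C strictly increases along every unbounded feasible direction, so there is no improving ray and the minimum is attained at a vertex.

The optimum lies where 3x + 9y = 74 and 5x + 2y = 67.
Solving simultaneously gives x = 35/3, y = 13/3.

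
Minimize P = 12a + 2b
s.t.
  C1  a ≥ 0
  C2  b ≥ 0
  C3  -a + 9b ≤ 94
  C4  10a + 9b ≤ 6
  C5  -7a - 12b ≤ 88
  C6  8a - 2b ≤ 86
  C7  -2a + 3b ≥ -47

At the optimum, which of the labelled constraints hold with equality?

C1 and C2

Corner points and P = 12a + 2b:
  (0, 0) → P = 0
  (0, 2/3) → P = 4/3
  (3/5, 0) → P = 36/5

The minimum is at (0, 0). Substituting into each constraint, equality holds for C1 and C2; the remaining constraints have slack.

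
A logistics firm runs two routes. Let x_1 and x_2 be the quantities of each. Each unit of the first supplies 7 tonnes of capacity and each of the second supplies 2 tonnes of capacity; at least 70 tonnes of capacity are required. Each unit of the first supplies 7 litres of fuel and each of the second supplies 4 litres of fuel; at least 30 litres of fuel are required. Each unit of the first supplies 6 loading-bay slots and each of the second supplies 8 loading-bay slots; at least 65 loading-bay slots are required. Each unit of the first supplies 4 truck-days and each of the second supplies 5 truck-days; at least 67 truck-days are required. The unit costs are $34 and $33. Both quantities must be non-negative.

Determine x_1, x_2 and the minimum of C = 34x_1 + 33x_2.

Corner points and C = 34x_1 + 33x_2:
  (0, 35) → C = 1155
  (67/4, 0) → C = 1139/2
  (8, 7) → C = 503
The feasible region is unbounded (it extends along (0, 1), (1, 0)), but C strictly increases along every unbounded feasible direction, so there is no improving ray and the minimum is attained at a vertex.

x_1 = 8, x_2 = 7, minimum C = 503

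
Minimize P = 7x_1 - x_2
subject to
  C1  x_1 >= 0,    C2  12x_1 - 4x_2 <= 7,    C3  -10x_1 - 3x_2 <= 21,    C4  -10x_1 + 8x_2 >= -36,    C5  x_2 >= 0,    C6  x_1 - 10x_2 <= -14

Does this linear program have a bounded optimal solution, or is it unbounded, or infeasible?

From the feasible point (0, 7/5), moving in the direction (0, 1) keeps every constraint satisfied while P decreases without bound.

unbounded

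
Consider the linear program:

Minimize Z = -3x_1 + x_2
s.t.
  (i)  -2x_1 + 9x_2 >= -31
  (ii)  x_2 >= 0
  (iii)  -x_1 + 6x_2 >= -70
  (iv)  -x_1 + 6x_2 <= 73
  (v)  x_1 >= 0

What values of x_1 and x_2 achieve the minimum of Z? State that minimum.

Feasible corners and Z = -3x_1 + x_2:
  (31/2, 0) → Z = -93/2
  (281, 59) → Z = -784
  (0, 0) → Z = 0
  (0, 73/6) → Z = 73/6

The optimum lies where -2x_1 + 9x_2 = -31 and -x_1 + 6x_2 = 73.
Solving simultaneously gives x_1 = 281, x_2 = 59.

x_1 = 281, x_2 = 59, minimum Z = -784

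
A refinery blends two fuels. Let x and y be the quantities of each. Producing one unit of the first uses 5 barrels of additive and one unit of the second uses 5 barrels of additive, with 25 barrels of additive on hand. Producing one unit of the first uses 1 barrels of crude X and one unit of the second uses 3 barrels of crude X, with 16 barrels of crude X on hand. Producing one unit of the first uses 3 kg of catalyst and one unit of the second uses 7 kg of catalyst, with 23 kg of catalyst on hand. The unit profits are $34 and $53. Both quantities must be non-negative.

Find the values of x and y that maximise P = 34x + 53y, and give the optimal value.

Extreme points and P = 34x + 53y:
  (0, 0) → P = 0
  (0, 23/7) → P = 1219/7
  (5, 0) → P = 170
  (3, 2) → P = 208

The optimum lies where 5x + 5y = 25 and 3x + 7y = 23.
Solving simultaneously gives x = 3, y = 2.

x = 3, y = 2, maximum P = 208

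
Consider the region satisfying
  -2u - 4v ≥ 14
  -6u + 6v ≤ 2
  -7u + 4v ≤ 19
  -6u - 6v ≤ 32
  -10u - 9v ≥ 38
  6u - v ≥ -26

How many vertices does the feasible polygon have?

4

Pairwise boundary intersections that survive every other constraint:
  (-23/9, -20/9)
  (-13/11, -32/11)
  (-17/6, -5/2)
  (10, -46/3)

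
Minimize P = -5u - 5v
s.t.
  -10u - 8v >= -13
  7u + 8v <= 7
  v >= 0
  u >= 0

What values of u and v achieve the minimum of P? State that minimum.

u = 1, v = 0, minimum P = -5

Corner points and P = -5u - 5v:
  (1, 0) → P = -5
  (0, 7/8) → P = -35/8
  (0, 0) → P = 0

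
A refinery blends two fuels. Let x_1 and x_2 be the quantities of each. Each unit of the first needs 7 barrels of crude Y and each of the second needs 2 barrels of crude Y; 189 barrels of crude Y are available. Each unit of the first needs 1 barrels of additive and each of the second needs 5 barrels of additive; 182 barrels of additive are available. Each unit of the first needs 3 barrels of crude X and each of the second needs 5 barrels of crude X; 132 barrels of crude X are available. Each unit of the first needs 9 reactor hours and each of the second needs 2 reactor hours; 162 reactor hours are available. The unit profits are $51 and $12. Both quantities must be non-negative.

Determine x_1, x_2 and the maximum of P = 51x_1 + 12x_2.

x_1 = 14, x_2 = 18, maximum P = 930

Feasible corners and P = 51x_1 + 12x_2:
  (0, 0) → P = 0
  (0, 132/5) → P = 1584/5
  (18, 0) → P = 918
  (14, 18) → P = 930

The optimum lies where 3x_1 + 5x_2 = 132 and 9x_1 + 2x_2 = 162.
Solving simultaneously gives x_1 = 14, x_2 = 18.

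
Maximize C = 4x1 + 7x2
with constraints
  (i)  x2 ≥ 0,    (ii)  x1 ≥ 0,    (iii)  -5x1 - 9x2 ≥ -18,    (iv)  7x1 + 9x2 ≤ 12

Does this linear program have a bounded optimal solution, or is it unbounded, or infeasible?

bounded optimum

Vertices and C = 4x1 + 7x2:
  (0, 0) → C = 0
  (12/7, 0) → C = 48/7
  (0, 4/3) → C = 28/3
The feasible region has finitely many vertices and no improving ray; the maximum is 28/3 at (0, 4/3).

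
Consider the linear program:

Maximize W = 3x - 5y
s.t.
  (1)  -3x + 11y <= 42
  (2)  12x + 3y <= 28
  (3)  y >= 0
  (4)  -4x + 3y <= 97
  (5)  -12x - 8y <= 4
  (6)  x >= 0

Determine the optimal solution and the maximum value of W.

x = 7/3, y = 0, maximum W = 7

Vertices and W = 3x - 5y:
  (182/141, 196/47) → W = -798/47
  (0, 42/11) → W = -210/11
  (7/3, 0) → W = 7
  (0, 0) → W = 0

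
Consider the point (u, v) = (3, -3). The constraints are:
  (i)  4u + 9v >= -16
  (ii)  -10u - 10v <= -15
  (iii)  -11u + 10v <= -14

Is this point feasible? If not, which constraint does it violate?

not feasible — violates (ii)

Constraint (ii): -10u - 10v = 0, which is not ≤ -15. All other constraints are satisfied.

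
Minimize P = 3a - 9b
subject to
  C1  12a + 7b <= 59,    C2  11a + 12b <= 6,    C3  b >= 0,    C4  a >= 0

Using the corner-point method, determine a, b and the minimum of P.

a = 0, b = 1/2, minimum P = -9/2

Feasible corners and P = 3a - 9b:
  (6/11, 0) → P = 18/11
  (0, 1/2) → P = -9/2
  (0, 0) → P = 0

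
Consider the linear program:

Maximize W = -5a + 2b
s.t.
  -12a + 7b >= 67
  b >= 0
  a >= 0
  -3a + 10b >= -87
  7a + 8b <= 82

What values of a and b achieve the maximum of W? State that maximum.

a = 0, b = 41/4, maximum W = 41/2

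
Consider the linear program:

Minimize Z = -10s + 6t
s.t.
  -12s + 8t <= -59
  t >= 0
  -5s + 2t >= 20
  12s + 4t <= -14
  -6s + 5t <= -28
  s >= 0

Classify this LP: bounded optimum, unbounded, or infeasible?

infeasible

The boundaries -6s + 5t = -28 and s = 0 meet at (0, -28/5), but that point violates -12s + 8t ≤ -59. Every candidate vertex is excluded by some other constraint, so the feasible region is empty.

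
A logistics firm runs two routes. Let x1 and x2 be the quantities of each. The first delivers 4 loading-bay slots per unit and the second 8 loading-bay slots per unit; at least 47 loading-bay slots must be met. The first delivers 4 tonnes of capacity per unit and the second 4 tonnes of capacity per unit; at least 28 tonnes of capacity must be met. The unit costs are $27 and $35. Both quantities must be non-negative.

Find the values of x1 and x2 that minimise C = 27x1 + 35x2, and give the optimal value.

Corner points and C = 27x1 + 35x2:
  (0, 7) → C = 245
  (47/4, 0) → C = 1269/4
  (9/4, 19/4) → C = 227
The feasible region is unbounded (it extends along (0, 1), (1, 0)), but C strictly increases along every unbounded feasible direction, so there is no improving ray and the minimum is attained at a vertex.

x1 = 9/4, x2 = 19/4, minimum C = 227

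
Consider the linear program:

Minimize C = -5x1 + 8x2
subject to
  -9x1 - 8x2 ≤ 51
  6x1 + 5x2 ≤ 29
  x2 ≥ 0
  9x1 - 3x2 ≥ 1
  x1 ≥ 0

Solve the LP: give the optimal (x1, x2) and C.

x1 = 29/6, x2 = 0, minimum C = -145/6

Vertices and C = -5x1 + 8x2:
  (29/6, 0) → C = -145/6
  (92/63, 85/21) → C = 1580/63
  (1/9, 0) → C = -5/9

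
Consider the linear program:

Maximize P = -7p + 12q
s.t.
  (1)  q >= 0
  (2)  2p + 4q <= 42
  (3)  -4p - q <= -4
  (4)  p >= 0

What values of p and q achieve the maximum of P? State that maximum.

p = 0, q = 21/2, maximum P = 126

Extreme points and P = -7p + 12q:
  (21, 0) → P = -147
  (1, 0) → P = -7
  (0, 21/2) → P = 126
  (0, 4) → P = 48

At the optimal vertex, 2p + 4q = 42 and p = 0.
Solving simultaneously gives p = 0, q = 21/2.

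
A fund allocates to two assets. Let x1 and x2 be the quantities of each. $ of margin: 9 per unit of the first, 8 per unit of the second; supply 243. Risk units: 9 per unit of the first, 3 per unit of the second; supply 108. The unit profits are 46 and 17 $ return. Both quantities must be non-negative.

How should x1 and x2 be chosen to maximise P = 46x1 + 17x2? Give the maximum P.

Vertices and P = 46x1 + 17x2:
  (0, 0) → P = 0
  (0, 243/8) → P = 4131/8
  (12, 0) → P = 552
  (3, 27) → P = 597

The binding constraints are 9x1 + 8x2 = 243 and 9x1 + 3x2 = 108.
Solving simultaneously gives x1 = 3, x2 = 27.

x1 = 3, x2 = 27, maximum P = 597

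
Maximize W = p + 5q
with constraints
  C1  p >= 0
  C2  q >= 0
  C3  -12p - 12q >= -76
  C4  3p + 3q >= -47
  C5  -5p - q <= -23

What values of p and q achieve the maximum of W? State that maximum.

p = 25/6, q = 13/6, maximum W = 15

Extreme points and W = p + 5q:
  (19/3, 0) → W = 19/3
  (23/5, 0) → W = 23/5
  (25/6, 13/6) → W = 15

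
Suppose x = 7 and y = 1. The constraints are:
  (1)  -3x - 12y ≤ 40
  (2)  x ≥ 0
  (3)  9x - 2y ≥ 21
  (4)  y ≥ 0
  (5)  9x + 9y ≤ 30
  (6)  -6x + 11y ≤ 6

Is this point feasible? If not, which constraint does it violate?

Constraint (5): 9x + 9y = 72, which is not ≤ 30. All other constraints are satisfied.

not feasible — violates (5)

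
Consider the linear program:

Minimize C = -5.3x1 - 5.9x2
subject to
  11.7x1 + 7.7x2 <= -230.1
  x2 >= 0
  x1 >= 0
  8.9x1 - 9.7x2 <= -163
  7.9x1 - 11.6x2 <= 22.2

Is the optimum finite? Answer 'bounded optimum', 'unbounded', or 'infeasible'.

infeasible

The boundaries 11.7x1 + 7.7x2 = -230.1 and x2 = 0 meet at (-59/3, 0), but that point violates x1 ≥ 0. Every candidate vertex is excluded by some other constraint, so the feasible region is empty.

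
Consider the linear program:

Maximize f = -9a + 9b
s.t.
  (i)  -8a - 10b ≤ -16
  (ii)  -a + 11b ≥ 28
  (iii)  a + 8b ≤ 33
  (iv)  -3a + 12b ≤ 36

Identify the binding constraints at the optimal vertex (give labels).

(i) and (iv)

Extreme points and f = -9a + 9b:
  (-52/49, 120/49) → f = 1548/49
  (-4/3, 8/3) → f = 36
  (139/19, 61/19) → f = -702/19
  (3, 15/4) → f = 27/4

The maximum is at (-4/3, 8/3). Substituting into each constraint, equality holds for (i) and (iv); the remaining constraints have slack.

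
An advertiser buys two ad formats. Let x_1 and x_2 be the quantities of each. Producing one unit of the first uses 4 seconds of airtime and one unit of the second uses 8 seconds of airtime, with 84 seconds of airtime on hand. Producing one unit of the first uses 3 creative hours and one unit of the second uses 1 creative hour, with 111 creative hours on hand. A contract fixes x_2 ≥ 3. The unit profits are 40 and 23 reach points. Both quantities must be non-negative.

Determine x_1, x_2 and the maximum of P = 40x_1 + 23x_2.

Corner points and P = 40x_1 + 23x_2:
  (0, 21/2) → P = 483/2
  (0, 3) → P = 69
  (15, 3) → P = 669

The optimum lies where 4x_1 + 8x_2 = 84 and x_2 = 3.
Solving simultaneously gives x_1 = 15, x_2 = 3.

x_1 = 15, x_2 = 3, maximum P = 669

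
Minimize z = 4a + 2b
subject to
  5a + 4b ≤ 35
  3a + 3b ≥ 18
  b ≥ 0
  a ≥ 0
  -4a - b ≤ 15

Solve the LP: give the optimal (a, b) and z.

Feasible corners and z = 4a + 2b:
  (7, 0) → z = 28
  (0, 35/4) → z = 35/2
  (6, 0) → z = 24
  (0, 6) → z = 12

a = 0, b = 6, minimum z = 12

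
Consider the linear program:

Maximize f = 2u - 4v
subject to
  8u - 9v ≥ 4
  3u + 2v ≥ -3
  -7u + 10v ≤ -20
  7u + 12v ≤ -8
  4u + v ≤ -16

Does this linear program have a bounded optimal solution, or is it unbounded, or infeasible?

The boundaries 8u - 9v = 4 and -7u + 10v = -20 meet at (-140/17, -132/17), but that point violates 3u + 2v ≥ -3. Every candidate vertex is excluded by some other constraint, so the feasible region is empty.

infeasible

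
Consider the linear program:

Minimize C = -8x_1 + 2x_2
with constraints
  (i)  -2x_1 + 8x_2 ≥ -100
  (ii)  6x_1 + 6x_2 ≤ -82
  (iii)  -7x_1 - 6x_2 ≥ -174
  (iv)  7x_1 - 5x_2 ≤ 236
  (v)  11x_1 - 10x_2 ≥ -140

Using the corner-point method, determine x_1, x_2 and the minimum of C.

x_1 = -14/15, x_2 = -191/15, minimum C = -18

Corner points and C = -8x_1 + 2x_2:
  (-14/15, -191/15) → C = -18
  (-530/17, -345/17) → C = 3550/17
  (-830/63, -31/63) → C = 6578/63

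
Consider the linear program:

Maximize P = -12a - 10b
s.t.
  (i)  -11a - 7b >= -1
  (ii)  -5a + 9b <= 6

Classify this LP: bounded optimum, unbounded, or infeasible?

From the feasible point (-33/134, 71/134), moving in the direction (7, -11) keeps every constraint satisfied while P increases without bound.

unbounded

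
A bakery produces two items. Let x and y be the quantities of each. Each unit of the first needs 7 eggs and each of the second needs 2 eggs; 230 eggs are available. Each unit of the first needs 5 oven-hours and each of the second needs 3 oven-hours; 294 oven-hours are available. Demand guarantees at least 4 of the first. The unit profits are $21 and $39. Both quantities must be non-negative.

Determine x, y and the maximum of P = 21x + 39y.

x = 4, y = 274/3, maximum P = 3646

Extreme points and P = 21x + 39y:
  (230/7, 0) → P = 690
  (4, 0) → P = 84
  (102/11, 908/11) → P = 3414
  (4, 274/3) → P = 3646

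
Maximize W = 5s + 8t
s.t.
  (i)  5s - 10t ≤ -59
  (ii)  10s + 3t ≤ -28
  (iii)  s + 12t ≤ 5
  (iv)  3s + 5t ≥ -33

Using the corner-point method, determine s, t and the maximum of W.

Corner points and W = 5s + 8t:
  (-47/5, 6/5) → W = -187/5
  (-125/11, 12/55) → W = -3029/55
  (-421/31, 48/31) → W = -1721/31

s = -47/5, t = 6/5, maximum W = -187/5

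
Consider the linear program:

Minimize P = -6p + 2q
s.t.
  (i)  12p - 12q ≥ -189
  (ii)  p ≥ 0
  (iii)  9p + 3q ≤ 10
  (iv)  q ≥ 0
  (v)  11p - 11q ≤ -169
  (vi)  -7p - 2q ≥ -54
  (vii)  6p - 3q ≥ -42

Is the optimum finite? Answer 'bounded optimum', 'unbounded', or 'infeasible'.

The boundaries 12p - 12q = -189 and -7p - 2q = -54 meet at (5/2, 73/4), but that point violates 9p + 3q ≤ 10. Every candidate vertex is excluded by some other constraint, so the feasible region is empty.

infeasible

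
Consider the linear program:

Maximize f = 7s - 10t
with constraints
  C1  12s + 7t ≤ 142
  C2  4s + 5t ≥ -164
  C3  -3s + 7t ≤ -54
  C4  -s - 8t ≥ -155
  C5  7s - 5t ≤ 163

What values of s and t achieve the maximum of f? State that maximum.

s = -1/11, t = -360/11, maximum f = 3593/11

Vertices and f = 7s - 10t:
  (196/15, -74/35) → f = 11824/105
  (1851/109, -962/109) → f = 22577/109
  (-878/43, -708/43) → f = 934/43
  (-1/11, -360/11) → f = 3593/11

The binding constraints are 4s + 5t = -164 and 7s - 5t = 163.
Solving simultaneously gives s = -1/11, t = -360/11.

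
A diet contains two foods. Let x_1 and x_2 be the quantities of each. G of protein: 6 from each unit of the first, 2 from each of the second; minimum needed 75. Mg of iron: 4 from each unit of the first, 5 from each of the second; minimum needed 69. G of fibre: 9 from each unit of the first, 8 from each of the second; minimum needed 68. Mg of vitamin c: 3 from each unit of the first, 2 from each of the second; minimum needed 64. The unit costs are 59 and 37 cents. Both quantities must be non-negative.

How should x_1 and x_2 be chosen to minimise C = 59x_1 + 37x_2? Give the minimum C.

The feasible region is unbounded (it extends along (0, 1), (1, 0)), but C strictly increases along every unbounded feasible direction, so there is no improving ray and the minimum is attained at a vertex.

The binding constraints are 6x_1 + 2x_2 = 75 and 3x_1 + 2x_2 = 64.
Solving simultaneously gives x_1 = 11/3, x_2 = 53/2.

x_1 = 11/3, x_2 = 53/2, minimum C = 7181/6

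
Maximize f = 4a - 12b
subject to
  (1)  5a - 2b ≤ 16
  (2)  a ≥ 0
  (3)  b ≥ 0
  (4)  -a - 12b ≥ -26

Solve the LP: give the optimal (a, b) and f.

Feasible corners and f = 4a - 12b:
  (16/5, 0) → f = 64/5
  (122/31, 57/31) → f = -196/31
  (0, 0) → f = 0
  (0, 13/6) → f = -26

The optimum lies where 5a - 2b = 16 and b = 0.
Solving simultaneously gives a = 16/5, b = 0.

a = 16/5, b = 0, maximum f = 64/5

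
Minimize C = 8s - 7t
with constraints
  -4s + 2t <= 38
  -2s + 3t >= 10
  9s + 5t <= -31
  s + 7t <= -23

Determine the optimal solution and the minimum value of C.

Corner points and C = 8s - 7t:
  (-47/4, -9/2) → C = -125/2
  (-52/5, -9/5) → C = -353/5
  (-139/17, -36/17) → C = -860/17

The optimum lies where -4s + 2t = 38 and s + 7t = -23.
Solving simultaneously gives s = -52/5, t = -9/5.

s = -52/5, t = -9/5, minimum C = -353/5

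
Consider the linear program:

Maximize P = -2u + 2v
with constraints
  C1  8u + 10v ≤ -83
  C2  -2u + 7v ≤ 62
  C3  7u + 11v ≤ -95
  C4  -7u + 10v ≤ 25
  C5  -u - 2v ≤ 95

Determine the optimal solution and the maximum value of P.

u = -125/3, v = -80/3, maximum P = 30

Corner points and P = -2u + 2v:
  (37/18, -179/18) → P = -24
  (392/3, -677/6) → P = -487
  (-25/3, -10/3) → P = 10
  (-125/3, -80/3) → P = 30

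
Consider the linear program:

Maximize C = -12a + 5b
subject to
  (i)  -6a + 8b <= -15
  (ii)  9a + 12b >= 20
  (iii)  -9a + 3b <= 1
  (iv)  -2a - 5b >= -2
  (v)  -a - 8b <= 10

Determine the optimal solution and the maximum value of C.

Corner points and C = -12a + 5b:
  (76/21, -22/21) → C = -146/3
  (14/3, -11/6) → C = -391/6
  (6, -2) → C = -82

At the optimal vertex, 9a + 12b = 20 and -2a - 5b = -2.
Solving simultaneously gives a = 76/21, b = -22/21.

a = 76/21, b = -22/21, maximum C = -146/3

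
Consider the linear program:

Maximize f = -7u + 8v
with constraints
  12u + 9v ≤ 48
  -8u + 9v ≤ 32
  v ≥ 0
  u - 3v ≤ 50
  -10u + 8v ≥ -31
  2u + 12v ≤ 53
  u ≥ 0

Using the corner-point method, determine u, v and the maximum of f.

Feasible corners and f = -7u + 8v:
  (4/5, 64/15) → f = 428/15
  (221/62, 18/31) → f = -1259/62
  (0, 32/9) → f = 256/9
  (31/10, 0) → f = -217/10
  (0, 0) → f = 0

The optimum lies where 12u + 9v = 48 and -8u + 9v = 32.
Solving simultaneously gives u = 4/5, v = 64/15.

u = 4/5, v = 64/15, maximum f = 428/15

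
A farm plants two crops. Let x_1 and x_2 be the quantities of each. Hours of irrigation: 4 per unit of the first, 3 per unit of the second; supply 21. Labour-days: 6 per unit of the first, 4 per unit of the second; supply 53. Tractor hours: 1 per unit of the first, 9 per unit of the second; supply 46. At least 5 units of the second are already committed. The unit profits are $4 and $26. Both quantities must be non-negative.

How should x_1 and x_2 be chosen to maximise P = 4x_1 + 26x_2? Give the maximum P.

x_1 = 1, x_2 = 5, maximum P = 134

Vertices and P = 4x_1 + 26x_2:
  (0, 46/9) → P = 1196/9
  (0, 5) → P = 130
  (1, 5) → P = 134

The optimum lies where x_1 + 9x_2 = 46 and x_2 = 5.
Solving simultaneously gives x_1 = 1, x_2 = 5.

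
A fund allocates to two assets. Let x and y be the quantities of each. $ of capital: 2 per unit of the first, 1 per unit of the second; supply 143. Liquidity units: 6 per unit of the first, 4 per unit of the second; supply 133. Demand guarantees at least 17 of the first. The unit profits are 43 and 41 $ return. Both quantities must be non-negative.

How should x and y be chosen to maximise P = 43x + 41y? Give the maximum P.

Vertices and P = 43x + 41y:
  (133/6, 0) → P = 5719/6
  (17, 0) → P = 731
  (17, 31/4) → P = 4195/4

The optimum lies where 6x + 4y = 133 and x = 17.
Solving simultaneously gives x = 17, y = 31/4.

x = 17, y = 31/4, maximum P = 4195/4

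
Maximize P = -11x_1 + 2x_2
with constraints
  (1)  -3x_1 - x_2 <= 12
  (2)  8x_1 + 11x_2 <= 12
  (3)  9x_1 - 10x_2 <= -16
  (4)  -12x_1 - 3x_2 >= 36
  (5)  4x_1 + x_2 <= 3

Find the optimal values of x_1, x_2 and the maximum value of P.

x_1 = -144/25, x_2 = 132/25, maximum P = 1848/25

Vertices and P = -11x_1 + 2x_2:
  (-144/25, 132/25) → P = 1848/25
  (-136/39, -20/13) → P = 1376/39
  (-4, 4) → P = 52
  (-136/49, -44/49) → P = 1408/49

At the optimal vertex, -3x_1 - x_2 = 12 and 8x_1 + 11x_2 = 12.
Solving simultaneously gives x_1 = -144/25, x_2 = 132/25.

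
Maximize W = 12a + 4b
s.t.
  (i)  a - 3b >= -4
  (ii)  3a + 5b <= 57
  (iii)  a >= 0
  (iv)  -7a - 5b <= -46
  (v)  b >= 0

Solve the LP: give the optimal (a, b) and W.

a = 19, b = 0, maximum W = 228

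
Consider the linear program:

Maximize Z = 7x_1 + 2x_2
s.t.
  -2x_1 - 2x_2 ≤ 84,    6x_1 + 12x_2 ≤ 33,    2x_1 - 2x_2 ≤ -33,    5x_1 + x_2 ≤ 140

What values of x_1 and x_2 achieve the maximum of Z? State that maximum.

x_1 = -55/6, x_2 = 22/3, maximum Z = -99/2

Vertices and Z = 7x_1 + 2x_2:
  (-179/2, 95/2) → Z = -1063/2
  (-117/4, -51/4) → Z = -921/4
  (-55/6, 22/3) → Z = -99/2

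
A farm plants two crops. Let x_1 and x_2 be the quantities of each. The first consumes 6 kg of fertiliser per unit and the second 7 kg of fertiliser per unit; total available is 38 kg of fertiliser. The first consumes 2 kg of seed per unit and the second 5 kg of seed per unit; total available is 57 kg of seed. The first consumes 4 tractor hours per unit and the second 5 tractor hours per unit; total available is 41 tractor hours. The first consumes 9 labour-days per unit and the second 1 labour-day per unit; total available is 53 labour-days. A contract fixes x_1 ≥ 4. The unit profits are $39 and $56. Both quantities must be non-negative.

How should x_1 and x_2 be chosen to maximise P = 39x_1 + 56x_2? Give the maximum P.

The binding constraints are 6x_1 + 7x_2 = 38 and x_1 = 4.
Solving simultaneously gives x_1 = 4, x_2 = 2.

x_1 = 4, x_2 = 2, maximum P = 268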